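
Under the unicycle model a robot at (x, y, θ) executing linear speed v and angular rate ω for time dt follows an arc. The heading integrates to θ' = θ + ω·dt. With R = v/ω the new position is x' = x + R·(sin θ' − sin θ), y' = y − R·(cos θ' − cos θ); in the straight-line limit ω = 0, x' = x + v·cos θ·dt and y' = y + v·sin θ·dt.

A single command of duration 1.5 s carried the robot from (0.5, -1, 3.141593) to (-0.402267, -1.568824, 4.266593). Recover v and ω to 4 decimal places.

Δθ = 4.266593 − 3.141593 = 1.125000
ω = Δθ/dt = 1.125000/1.5 = 0.7500
R = Δx/(sin θ' − sin θ) = 1.0000
v = R·ω = 1.0000·0.7500 = 0.7500

v = 0.7500, ω = 0.7500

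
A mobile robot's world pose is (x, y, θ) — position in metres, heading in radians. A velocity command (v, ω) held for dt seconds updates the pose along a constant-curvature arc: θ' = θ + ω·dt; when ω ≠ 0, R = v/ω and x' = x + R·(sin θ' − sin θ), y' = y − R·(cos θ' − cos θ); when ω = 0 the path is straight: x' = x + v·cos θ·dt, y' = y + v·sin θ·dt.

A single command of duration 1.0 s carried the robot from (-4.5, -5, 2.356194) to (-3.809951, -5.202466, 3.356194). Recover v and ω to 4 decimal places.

Δθ = 3.356194 − 2.356194 = 1.000000
ω = Δθ/dt = 1.000000/1.0 = 1.0000
R = Δx/(sin θ' − sin θ) = -0.7500
v = R·ω = -0.7500·1.0000 = -0.7500

v = -0.7500, ω = 1.0000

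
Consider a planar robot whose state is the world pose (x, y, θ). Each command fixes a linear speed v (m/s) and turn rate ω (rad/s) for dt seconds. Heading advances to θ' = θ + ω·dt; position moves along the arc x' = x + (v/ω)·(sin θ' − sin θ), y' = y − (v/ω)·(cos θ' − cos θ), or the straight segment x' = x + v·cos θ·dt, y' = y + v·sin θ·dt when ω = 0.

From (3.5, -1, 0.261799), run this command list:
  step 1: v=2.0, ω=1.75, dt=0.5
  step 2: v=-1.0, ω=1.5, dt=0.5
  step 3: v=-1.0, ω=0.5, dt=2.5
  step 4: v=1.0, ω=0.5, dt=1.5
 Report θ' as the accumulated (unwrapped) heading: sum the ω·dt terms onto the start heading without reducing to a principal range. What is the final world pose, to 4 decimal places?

step 1: θ'=1.1368 (R=1.1429) → pose (4.2411, -0.3767, 1.1368)
step 2: θ'=1.8868 (R=-0.6667) → pose (4.2123, -0.8642, 1.8868)
step 3: θ'=3.1368 (R=-2.0000) → pose (6.1037, -2.2426, 3.1368)
step 4: θ'=3.8868 (R=2.0000) → pose (4.7379, -2.7727, 3.8868)

(4.7379, -2.7727, 3.8868)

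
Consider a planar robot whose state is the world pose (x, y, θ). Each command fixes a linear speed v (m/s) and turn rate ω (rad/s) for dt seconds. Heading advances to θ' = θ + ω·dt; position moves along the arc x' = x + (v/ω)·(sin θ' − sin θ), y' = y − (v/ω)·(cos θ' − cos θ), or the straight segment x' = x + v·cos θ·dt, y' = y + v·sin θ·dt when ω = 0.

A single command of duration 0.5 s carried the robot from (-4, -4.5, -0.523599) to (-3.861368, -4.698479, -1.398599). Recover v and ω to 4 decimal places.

Δθ = -1.398599 − -0.523599 = -0.875000
ω = Δθ/dt = -0.875000/0.5 = -1.7500
R = −Δy/(cos θ' − cos θ) = -0.2857
v = R·ω = -0.2857·-1.7500 = 0.5000

v = 0.5000, ω = -1.7500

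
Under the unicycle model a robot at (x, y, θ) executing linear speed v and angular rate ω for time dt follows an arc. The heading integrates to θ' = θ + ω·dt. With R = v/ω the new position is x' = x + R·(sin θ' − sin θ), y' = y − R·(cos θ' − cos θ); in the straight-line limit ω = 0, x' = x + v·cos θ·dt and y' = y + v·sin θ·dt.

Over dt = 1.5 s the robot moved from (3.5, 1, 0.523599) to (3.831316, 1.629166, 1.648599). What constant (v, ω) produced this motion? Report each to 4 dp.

v = 0.5000, ω = 0.7500

Δθ = 1.648599 − 0.523599 = 1.125000
ω = Δθ/dt = 1.125000/1.5 = 0.7500
R = −Δy/(cos θ' − cos θ) = 0.6667
v = R·ω = 0.6667·0.7500 = 0.5000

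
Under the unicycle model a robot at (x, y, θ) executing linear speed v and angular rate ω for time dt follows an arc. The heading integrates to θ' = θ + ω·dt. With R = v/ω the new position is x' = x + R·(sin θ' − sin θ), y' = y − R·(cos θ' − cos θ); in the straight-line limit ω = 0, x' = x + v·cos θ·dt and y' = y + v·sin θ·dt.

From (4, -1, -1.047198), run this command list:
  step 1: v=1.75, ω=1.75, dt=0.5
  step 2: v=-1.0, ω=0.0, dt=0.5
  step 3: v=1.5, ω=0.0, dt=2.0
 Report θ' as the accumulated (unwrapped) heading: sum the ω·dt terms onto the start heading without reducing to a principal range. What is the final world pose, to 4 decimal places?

step 1: θ'=-0.1722 (R=1.0000) → pose (4.6947, -1.4852, -0.1722)
step 2: θ'=-0.1722 (straight) → pose (4.2021, -1.3995, -0.1722)
step 3: θ'=-0.1722 (straight) → pose (7.1577, -1.9136, -0.1722)

(7.1577, -1.9136, -0.1722)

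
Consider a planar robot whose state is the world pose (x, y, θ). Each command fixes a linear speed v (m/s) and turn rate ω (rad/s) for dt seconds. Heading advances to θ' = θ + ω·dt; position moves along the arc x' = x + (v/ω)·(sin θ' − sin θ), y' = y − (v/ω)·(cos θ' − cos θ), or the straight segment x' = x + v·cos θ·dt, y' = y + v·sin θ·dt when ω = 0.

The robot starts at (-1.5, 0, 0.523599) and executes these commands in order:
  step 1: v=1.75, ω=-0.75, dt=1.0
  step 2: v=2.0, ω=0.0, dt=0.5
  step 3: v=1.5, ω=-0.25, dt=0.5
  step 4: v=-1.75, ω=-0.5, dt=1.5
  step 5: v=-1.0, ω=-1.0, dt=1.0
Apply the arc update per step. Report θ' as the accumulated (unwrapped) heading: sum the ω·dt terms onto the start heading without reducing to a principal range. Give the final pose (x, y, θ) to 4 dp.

(-0.0040, 2.4764, -2.1014)

step 1: θ'=-0.2264 (R=-2.3333) → pose (0.1904, 0.2531, -0.2264)
step 2: θ'=-0.2264 (straight) → pose (1.1649, 0.0286, -0.2264)
step 3: θ'=-0.3514 (R=-6.0000) → pose (1.8834, -0.1849, -0.3514)
step 4: θ'=-1.1014 (R=3.5000) → pose (-0.0333, 1.5180, -1.1014)
step 5: θ'=-2.1014 (R=1.0000) → pose (-0.0040, 2.4764, -2.1014)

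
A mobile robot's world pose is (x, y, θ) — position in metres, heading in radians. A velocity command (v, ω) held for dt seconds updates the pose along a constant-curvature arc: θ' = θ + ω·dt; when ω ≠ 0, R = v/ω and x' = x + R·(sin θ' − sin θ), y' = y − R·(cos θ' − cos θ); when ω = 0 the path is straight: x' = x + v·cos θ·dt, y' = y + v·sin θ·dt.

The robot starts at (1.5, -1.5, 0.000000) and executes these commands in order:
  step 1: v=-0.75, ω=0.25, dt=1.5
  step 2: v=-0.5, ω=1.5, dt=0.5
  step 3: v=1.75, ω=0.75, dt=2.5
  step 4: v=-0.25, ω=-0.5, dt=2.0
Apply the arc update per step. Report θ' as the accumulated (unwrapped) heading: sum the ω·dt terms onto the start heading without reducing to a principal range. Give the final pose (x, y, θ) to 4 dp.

step 1: θ'=0.3750 (R=-3.0000) → pose (0.4012, -1.7085, 0.3750)
step 2: θ'=1.1250 (R=-0.3333) → pose (0.2225, -1.8749, 1.1250)
step 3: θ'=3.0000 (R=2.3333) → pose (-1.5535, 1.4411, 3.0000)
step 4: θ'=2.0000 (R=0.5000) → pose (-1.1694, 1.1542, 2.0000)

(-1.1694, 1.1542, 2.0000)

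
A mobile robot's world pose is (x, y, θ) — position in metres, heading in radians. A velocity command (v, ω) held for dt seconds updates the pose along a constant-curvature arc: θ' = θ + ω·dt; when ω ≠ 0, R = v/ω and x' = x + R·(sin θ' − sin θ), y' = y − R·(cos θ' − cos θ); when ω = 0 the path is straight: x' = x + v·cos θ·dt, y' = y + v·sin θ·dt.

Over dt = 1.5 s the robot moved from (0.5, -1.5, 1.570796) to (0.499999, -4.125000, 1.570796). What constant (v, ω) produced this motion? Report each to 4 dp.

Δθ = 1.570796 − 1.570796 = 0.000000
ω = Δθ/dt = 0.000000/1.5 = 0.0000
ω = 0 → v = (Δx·cos θ + Δy·sin θ)/dt = -1.7500

v = -1.7500, ω = 0.0000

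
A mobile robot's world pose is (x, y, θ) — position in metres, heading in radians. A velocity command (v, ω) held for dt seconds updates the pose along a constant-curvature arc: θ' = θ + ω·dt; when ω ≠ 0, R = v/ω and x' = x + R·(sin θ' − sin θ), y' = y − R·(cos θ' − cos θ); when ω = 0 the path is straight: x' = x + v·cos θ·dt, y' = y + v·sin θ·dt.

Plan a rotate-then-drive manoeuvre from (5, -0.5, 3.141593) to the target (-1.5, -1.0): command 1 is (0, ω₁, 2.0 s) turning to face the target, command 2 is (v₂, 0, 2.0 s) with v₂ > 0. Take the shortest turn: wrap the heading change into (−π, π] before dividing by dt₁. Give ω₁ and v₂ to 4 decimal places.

heading to target = atan2(-1−-0.5, -1.5−5) = -3.0648
Δθ = wrap(-3.0648 − 3.1416) = 0.0768; ω₁ = Δθ/dt₁ = 0.0384
distance = √((-1.5−5)² + (-1−-0.5)²) = 6.5192; v₂ = distance/dt₂ = 3.2596

ω₁ = 0.0384, v₂ = 3.2596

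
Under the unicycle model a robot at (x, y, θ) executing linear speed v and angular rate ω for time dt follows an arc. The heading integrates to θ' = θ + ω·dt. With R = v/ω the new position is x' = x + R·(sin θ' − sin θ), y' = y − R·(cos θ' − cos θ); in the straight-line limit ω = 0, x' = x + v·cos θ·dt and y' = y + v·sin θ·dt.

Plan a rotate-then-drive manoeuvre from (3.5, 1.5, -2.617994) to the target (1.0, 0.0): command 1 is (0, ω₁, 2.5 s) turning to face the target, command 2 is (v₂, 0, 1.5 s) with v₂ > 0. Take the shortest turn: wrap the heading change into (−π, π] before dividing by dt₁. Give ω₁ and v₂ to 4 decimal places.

heading to target = atan2(0−1.5, 1−3.5) = -2.6012
Δθ = wrap(-2.6012 − -2.6180) = 0.0168; ω₁ = Δθ/dt₁ = 0.0067
distance = √((1−3.5)² + (0−1.5)²) = 2.9155; v₂ = distance/dt₂ = 1.9437

ω₁ = 0.0067, v₂ = 1.9437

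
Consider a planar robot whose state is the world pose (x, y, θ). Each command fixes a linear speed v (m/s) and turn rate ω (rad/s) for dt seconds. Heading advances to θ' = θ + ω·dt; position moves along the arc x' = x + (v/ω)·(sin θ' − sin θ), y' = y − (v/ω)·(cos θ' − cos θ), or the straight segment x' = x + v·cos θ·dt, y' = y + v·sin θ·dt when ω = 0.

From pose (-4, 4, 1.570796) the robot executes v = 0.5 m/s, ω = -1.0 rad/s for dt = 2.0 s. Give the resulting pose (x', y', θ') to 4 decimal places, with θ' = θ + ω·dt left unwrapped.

θ' = 1.5708 + -1.0·2.0 = -0.4292
R = v/ω = 0.5/-1.0 = -0.5000
x' = -4 + -0.5000·(sin -0.4292 − sin 1.5708) = -3.2919
y' = 4 − -0.5000·(cos -0.4292 − cos 1.5708) = 4.4546

(-3.2919, 4.4546, -0.4292)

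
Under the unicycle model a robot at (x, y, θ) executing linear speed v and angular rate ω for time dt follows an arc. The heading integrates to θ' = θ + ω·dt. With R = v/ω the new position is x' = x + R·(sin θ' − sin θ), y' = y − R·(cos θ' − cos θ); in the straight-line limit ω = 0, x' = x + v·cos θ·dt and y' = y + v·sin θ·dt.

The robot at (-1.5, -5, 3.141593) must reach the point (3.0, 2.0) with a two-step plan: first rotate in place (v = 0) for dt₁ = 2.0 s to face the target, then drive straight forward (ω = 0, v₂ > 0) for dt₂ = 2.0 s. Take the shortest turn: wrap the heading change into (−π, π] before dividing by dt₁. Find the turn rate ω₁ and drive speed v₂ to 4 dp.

heading to target = atan2(2−-5, 3−-1.5) = 0.9995
Δθ = wrap(0.9995 − 3.1416) = -2.1421; ω₁ = Δθ/dt₁ = -1.0711
distance = √((3−-1.5)² + (2−-5)²) = 8.3217; v₂ = distance/dt₂ = 4.1608

ω₁ = -1.0711, v₂ = 4.1608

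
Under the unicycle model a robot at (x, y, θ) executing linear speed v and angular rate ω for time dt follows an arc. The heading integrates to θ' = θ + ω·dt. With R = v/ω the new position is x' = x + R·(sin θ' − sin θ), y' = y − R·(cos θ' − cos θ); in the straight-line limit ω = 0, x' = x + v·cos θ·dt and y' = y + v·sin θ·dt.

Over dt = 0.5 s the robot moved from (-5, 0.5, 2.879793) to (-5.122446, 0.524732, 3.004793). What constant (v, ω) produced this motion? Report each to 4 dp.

v = 0.2500, ω = 0.2500

Δθ = 3.004793 − 2.879793 = 0.125000
ω = Δθ/dt = 0.125000/0.5 = 0.2500
R = Δx/(sin θ' − sin θ) = 1.0000
v = R·ω = 1.0000·0.2500 = 0.2500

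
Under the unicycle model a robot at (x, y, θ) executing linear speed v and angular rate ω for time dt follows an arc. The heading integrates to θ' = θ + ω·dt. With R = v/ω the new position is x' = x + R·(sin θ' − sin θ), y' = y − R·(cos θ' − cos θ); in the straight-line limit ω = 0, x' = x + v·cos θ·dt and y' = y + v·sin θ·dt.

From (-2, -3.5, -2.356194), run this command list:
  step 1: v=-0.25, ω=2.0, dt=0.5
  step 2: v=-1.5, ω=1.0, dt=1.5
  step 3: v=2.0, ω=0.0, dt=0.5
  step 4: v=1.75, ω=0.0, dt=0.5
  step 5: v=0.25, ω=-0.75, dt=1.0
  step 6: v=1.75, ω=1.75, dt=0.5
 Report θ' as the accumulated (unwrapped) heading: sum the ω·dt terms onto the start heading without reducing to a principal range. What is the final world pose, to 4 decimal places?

step 1: θ'=-1.3562 (R=-0.1250) → pose (-1.9663, -3.3850, -1.3562)
step 2: θ'=0.1438 (R=-1.5000) → pose (-3.6468, -2.2199, 0.1438)
step 3: θ'=0.1438 (straight) → pose (-2.6571, -2.0766, 0.1438)
step 4: θ'=0.1438 (straight) → pose (-1.7912, -1.9512, 0.1438)
step 5: θ'=-0.6062 (R=-0.3333) → pose (-1.5535, -2.0072, -0.6062)
step 6: θ'=0.2688 (R=1.0000) → pose (-0.7182, -2.1494, 0.2688)

(-0.7182, -2.1494, 0.2688)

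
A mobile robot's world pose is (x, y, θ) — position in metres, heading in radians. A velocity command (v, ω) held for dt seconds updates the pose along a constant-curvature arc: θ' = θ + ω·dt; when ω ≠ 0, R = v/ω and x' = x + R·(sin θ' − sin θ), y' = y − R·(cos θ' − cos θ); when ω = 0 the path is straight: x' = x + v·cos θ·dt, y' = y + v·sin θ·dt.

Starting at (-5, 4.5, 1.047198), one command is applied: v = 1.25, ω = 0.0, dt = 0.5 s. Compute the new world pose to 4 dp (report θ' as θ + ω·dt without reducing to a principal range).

θ' = 1.0472 + 0.0·0.5 = 1.0472
ω = 0 → straight: x' = -5 + 1.25·cos(1.0472)·0.5 = -4.6875
y' = 4.5 + 1.25·sin(1.0472)·0.5 = 5.0413

(-4.6875, 5.0413, 1.0472)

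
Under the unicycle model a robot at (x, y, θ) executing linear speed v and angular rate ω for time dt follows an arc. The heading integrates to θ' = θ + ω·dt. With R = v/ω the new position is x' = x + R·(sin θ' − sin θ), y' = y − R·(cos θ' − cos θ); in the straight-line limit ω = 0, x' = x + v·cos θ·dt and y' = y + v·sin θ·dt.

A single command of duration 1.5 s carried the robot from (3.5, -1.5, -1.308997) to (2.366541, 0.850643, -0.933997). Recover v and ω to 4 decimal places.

Δθ = -0.933997 − -1.308997 = 0.375000
ω = Δθ/dt = 0.375000/1.5 = 0.2500
R = −Δy/(cos θ' − cos θ) = -7.0000
v = R·ω = -7.0000·0.2500 = -1.7500

v = -1.7500, ω = 0.2500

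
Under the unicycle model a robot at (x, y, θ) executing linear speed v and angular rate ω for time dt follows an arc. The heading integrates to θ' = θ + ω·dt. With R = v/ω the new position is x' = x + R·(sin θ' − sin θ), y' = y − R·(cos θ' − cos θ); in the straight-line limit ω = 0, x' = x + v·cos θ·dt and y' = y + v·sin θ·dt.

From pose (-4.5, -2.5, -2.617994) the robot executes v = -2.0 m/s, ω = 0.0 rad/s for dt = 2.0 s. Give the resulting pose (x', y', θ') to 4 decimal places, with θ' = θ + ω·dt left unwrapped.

θ' = -2.6180 + 0.0·2.0 = -2.6180
ω = 0 → straight: x' = -4.5 + -2.0·cos(-2.6180)·2.0 = -1.0359
y' = -2.5 + -2.0·sin(-2.6180)·2.0 = -0.5000

(-1.0359, -0.5000, -2.6180)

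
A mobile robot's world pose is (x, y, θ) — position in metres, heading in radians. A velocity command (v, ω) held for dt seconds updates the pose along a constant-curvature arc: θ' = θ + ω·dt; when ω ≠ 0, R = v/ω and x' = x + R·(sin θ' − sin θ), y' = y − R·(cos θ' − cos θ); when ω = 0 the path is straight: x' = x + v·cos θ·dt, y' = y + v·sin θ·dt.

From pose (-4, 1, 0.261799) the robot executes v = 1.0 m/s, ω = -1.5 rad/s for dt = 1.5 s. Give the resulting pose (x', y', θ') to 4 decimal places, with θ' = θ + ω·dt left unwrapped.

(-3.2180, 0.0858, -1.9882)

θ' = 0.2618 + -1.5·1.5 = -1.9882
R = v/ω = 1.0/-1.5 = -0.6667
x' = -4 + -0.6667·(sin -1.9882 − sin 0.2618) = -3.2180
y' = 1 − -0.6667·(cos -1.9882 − cos 0.2618) = 0.0858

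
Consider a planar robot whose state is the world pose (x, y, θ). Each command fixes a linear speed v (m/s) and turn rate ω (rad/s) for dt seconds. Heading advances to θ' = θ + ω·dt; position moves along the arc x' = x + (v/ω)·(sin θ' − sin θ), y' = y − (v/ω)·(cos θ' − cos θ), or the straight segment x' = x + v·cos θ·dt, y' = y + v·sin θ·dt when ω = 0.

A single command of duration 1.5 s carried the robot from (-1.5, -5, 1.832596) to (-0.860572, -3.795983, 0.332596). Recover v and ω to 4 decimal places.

v = 1.0000, ω = -1.0000

Δθ = 0.332596 − 1.832596 = -1.500000
ω = Δθ/dt = -1.500000/1.5 = -1.0000
R = −Δy/(cos θ' − cos θ) = -1.0000
v = R·ω = -1.0000·-1.0000 = 1.0000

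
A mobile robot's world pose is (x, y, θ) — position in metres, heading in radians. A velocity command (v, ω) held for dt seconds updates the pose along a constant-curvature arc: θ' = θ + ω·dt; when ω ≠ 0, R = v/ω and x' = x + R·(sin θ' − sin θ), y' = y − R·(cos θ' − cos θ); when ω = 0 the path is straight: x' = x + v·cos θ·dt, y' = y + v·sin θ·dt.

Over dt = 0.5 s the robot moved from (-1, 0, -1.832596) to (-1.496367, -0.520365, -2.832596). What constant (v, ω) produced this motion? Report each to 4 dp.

v = 1.5000, ω = -2.0000

Δθ = -2.832596 − -1.832596 = -1.000000
ω = Δθ/dt = -1.000000/0.5 = -2.0000
R = −Δy/(cos θ' − cos θ) = -0.7500
v = R·ω = -0.7500·-2.0000 = 1.5000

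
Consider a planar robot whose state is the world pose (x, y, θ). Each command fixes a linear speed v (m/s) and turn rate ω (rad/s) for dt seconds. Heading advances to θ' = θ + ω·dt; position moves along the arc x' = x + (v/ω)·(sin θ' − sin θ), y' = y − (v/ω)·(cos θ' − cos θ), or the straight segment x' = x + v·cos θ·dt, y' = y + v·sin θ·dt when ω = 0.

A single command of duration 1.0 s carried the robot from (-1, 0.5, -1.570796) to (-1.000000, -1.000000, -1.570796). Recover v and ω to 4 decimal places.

v = 1.5000, ω = 0.0000

Δθ = -1.570796 − -1.570796 = 0.000000
ω = Δθ/dt = 0.000000/1.0 = 0.0000
ω = 0 → v = (Δx·cos θ + Δy·sin θ)/dt = 1.5000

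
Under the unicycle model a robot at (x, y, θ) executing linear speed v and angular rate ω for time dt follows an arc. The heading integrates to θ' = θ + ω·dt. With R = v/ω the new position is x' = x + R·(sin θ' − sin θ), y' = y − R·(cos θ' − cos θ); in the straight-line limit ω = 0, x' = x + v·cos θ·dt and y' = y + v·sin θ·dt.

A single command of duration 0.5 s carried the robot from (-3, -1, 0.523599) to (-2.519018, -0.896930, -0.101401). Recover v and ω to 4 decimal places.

Δθ = -0.101401 − 0.523599 = -0.625000
ω = Δθ/dt = -0.625000/0.5 = -1.2500
R = Δx/(sin θ' − sin θ) = -0.8000
v = R·ω = -0.8000·-1.2500 = 1.0000

v = 1.0000, ω = -1.2500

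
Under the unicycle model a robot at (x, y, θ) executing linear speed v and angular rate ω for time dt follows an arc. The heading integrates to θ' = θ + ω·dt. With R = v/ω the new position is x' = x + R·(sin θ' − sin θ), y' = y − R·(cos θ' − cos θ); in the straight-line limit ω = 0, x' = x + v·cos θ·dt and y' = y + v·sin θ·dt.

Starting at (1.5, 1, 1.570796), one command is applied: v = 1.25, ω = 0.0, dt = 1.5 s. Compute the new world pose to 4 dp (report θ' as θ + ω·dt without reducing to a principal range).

θ' = 1.5708 + 0.0·1.5 = 1.5708
ω = 0 → straight: x' = 1.5 + 1.25·cos(1.5708)·1.5 = 1.5000
y' = 1 + 1.25·sin(1.5708)·1.5 = 2.8750

(1.5000, 2.8750, 1.5708)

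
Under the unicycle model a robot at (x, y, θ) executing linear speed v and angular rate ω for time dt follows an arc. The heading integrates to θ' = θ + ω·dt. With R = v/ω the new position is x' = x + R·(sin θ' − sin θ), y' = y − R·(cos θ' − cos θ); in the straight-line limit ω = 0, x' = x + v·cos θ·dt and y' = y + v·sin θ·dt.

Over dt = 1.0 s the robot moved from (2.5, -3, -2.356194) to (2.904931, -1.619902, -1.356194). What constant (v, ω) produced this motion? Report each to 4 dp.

v = -1.5000, ω = 1.0000

Δθ = -1.356194 − -2.356194 = 1.000000
ω = Δθ/dt = 1.000000/1.0 = 1.0000
R = −Δy/(cos θ' − cos θ) = -1.5000
v = R·ω = -1.5000·1.0000 = -1.5000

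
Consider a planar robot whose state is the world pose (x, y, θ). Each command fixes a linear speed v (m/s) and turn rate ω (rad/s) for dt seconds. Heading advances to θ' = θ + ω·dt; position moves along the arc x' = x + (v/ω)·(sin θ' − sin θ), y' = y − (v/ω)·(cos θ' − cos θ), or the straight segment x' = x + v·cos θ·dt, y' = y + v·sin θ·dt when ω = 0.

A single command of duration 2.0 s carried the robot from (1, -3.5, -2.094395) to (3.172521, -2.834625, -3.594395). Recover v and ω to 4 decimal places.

Δθ = -3.594395 − -2.094395 = -1.500000
ω = Δθ/dt = -1.500000/2.0 = -0.7500
R = Δx/(sin θ' − sin θ) = 1.6667
v = R·ω = 1.6667·-0.7500 = -1.2500

v = -1.2500, ω = -0.7500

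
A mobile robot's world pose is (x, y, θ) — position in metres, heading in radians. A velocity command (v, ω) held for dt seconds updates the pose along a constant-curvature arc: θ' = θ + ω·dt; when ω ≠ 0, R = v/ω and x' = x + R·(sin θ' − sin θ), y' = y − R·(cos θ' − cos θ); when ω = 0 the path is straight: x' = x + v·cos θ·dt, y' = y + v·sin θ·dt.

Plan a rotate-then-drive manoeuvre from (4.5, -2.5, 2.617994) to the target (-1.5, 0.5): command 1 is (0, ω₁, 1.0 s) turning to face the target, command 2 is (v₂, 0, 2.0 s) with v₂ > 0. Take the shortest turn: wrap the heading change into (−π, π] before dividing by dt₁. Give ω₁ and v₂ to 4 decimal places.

heading to target = atan2(0.5−-2.5, -1.5−4.5) = 2.6779
Δθ = wrap(2.6779 − 2.6180) = 0.0600; ω₁ = Δθ/dt₁ = 0.0600
distance = √((-1.5−4.5)² + (0.5−-2.5)²) = 6.7082; v₂ = distance/dt₂ = 3.3541

ω₁ = 0.0600, v₂ = 3.3541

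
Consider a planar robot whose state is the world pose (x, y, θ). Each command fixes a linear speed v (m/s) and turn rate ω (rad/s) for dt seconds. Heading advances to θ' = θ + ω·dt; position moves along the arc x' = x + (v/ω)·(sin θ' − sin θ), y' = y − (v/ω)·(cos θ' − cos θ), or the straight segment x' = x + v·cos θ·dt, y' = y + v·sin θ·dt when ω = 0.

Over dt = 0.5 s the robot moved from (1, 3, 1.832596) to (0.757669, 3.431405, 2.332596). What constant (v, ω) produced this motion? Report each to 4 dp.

v = 1.0000, ω = 1.0000

Δθ = 2.332596 − 1.832596 = 0.500000
ω = Δθ/dt = 0.500000/0.5 = 1.0000
R = −Δy/(cos θ' − cos θ) = 1.0000
v = R·ω = 1.0000·1.0000 = 1.0000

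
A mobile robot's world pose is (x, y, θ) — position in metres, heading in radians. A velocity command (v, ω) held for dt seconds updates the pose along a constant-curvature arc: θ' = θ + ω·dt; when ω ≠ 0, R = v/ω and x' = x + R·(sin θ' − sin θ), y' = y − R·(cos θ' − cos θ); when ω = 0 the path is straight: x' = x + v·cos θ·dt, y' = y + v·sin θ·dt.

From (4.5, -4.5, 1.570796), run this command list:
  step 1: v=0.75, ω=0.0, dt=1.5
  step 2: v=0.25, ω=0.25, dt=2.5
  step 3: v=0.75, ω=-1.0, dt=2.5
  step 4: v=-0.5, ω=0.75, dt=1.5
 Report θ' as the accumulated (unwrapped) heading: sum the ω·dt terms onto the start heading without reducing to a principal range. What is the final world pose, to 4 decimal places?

step 1: θ'=1.5708 (straight) → pose (4.5000, -3.3750, 1.5708)
step 2: θ'=2.1958 (R=1.0000) → pose (4.3110, -2.7899, 2.1958)
step 3: θ'=-0.3042 (R=-0.7500) → pose (5.1438, -1.6355, -0.3042)
step 4: θ'=0.8208 (R=-0.6667) → pose (4.4564, -1.8171, 0.8208)

(4.4564, -1.8171, 0.8208)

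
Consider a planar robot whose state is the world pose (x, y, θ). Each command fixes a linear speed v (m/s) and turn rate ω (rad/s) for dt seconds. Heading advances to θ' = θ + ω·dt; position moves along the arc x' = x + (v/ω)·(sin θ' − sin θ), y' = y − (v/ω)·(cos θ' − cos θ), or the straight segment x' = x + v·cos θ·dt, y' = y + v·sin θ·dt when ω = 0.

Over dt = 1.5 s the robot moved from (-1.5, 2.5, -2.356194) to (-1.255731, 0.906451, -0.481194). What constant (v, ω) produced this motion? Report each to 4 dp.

v = 1.2500, ω = 1.2500

Δθ = -0.481194 − -2.356194 = 1.875000
ω = Δθ/dt = 1.875000/1.5 = 1.2500
R = −Δy/(cos θ' − cos θ) = 1.0000
v = R·ω = 1.0000·1.2500 = 1.2500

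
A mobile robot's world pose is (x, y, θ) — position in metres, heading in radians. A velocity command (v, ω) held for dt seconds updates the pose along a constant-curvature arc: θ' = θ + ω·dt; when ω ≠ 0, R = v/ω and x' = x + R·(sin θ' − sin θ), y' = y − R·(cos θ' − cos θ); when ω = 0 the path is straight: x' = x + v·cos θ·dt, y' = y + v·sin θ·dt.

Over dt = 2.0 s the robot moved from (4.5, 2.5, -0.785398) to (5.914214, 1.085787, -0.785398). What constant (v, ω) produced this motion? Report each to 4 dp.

v = 1.0000, ω = 0.0000

Δθ = -0.785398 − -0.785398 = 0.000000
ω = Δθ/dt = 0.000000/2.0 = 0.0000
ω = 0 → v = (Δx·cos θ + Δy·sin θ)/dt = 1.0000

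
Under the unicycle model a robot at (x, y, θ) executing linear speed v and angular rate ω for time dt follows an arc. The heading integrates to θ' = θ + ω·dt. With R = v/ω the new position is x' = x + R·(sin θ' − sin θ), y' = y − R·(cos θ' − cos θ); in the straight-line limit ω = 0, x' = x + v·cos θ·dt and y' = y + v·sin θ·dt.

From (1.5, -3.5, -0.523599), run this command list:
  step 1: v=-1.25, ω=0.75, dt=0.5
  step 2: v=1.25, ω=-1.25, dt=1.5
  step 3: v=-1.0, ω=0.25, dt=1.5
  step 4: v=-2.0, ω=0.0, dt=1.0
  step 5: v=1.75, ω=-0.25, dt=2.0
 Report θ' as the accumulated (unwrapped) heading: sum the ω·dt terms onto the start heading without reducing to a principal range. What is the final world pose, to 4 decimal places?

step 1: θ'=-0.1486 (R=-1.6667) → pose (0.9134, -3.2951, -0.1486)
step 2: θ'=-2.0236 (R=-1.0000) → pose (1.6646, -4.7215, -2.0236)
step 3: θ'=-1.6486 (R=-4.0000) → pose (2.0556, -3.2825, -1.6486)
step 4: θ'=-1.6486 (straight) → pose (2.2110, -1.2885, -1.6486)
step 5: θ'=-2.1486 (R=-7.0000) → pose (1.0959, -4.5678, -2.1486)

(1.0959, -4.5678, -2.1486)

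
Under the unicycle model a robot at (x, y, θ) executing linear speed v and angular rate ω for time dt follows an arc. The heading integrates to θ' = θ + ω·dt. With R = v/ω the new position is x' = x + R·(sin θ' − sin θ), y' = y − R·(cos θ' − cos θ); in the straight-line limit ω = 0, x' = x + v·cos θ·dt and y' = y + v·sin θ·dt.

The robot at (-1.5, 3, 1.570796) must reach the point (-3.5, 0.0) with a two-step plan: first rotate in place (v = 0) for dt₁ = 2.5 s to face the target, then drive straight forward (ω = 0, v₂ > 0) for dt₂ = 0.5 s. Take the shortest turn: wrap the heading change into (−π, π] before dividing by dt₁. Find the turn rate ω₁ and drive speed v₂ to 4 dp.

ω₁ = 1.0214, v₂ = 7.2111

heading to target = atan2(0−3, -3.5−-1.5) = -2.1588
Δθ = wrap(-2.1588 − 1.5708) = 2.5536; ω₁ = Δθ/dt₁ = 1.0214
distance = √((-3.5−-1.5)² + (0−3)²) = 3.6056; v₂ = distance/dt₂ = 7.2111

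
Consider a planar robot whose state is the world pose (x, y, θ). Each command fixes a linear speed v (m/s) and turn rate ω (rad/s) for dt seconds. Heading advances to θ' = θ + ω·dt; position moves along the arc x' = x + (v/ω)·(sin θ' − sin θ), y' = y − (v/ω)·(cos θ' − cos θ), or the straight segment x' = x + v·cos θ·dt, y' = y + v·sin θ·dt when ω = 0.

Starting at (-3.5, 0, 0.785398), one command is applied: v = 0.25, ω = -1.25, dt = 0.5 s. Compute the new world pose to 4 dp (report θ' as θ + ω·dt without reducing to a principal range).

(-3.3905, 0.0560, 0.1604)

θ' = 0.7854 + -1.25·0.5 = 0.1604
R = v/ω = 0.25/-1.25 = -0.2000
x' = -3.5 + -0.2000·(sin 0.1604 − sin 0.7854) = -3.3905
y' = 0 − -0.2000·(cos 0.1604 − cos 0.7854) = 0.0560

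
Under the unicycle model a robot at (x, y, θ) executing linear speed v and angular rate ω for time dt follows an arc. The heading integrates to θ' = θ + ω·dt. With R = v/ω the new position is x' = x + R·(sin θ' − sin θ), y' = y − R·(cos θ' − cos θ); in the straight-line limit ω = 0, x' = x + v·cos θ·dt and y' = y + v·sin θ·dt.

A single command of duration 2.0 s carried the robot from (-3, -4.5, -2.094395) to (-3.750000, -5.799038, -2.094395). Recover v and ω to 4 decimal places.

Δθ = -2.094395 − -2.094395 = 0.000000
ω = Δθ/dt = 0.000000/2.0 = 0.0000
ω = 0 → v = (Δx·cos θ + Δy·sin θ)/dt = 0.7500

v = 0.7500, ω = 0.0000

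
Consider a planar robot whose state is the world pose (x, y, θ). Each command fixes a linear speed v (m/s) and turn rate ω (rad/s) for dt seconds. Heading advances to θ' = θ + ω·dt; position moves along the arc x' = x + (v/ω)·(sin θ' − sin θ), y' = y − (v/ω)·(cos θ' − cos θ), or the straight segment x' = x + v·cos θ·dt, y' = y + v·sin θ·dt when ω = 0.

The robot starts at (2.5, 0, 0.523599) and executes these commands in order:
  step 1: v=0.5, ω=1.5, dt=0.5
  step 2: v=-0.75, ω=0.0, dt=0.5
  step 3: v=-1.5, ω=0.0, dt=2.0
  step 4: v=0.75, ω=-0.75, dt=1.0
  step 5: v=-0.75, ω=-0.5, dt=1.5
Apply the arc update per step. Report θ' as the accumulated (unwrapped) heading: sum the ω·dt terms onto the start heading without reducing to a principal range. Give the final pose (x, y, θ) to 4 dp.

step 1: θ'=1.2736 (R=0.3333) → pose (2.6521, 0.1911, 1.2736)
step 2: θ'=1.2736 (straight) → pose (2.5422, -0.1675, 1.2736)
step 3: θ'=1.2736 (straight) → pose (1.6637, -3.0360, 1.2736)
step 4: θ'=0.5236 (R=-1.0000) → pose (2.1199, -2.4628, 0.5236)
step 5: θ'=-0.2264 (R=1.5000) → pose (1.0332, -2.6255, -0.2264)

(1.0332, -2.6255, -0.2264)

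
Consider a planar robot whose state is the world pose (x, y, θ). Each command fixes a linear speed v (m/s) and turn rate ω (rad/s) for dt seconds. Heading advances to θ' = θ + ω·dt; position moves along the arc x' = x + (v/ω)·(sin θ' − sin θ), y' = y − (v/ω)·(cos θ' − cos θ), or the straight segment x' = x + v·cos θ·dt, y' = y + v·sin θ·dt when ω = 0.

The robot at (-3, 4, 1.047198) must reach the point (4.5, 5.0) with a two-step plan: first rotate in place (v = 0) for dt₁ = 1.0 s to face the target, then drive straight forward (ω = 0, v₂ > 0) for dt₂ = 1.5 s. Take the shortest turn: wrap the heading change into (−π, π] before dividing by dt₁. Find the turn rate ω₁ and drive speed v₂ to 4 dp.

heading to target = atan2(5−4, 4.5−-3) = 0.1326
Δθ = wrap(0.1326 − 1.0472) = -0.9146; ω₁ = Δθ/dt₁ = -0.9146
distance = √((4.5−-3)² + (5−4)²) = 7.5664; v₂ = distance/dt₂ = 5.0442

ω₁ = -0.9146, v₂ = 5.0442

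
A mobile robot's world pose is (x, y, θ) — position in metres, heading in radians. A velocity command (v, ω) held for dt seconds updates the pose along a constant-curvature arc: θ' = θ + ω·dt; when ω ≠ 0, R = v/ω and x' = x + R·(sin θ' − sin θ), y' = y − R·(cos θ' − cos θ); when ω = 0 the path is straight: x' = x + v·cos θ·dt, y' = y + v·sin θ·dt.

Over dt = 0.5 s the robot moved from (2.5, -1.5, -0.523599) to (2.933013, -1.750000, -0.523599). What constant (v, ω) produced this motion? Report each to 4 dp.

v = 1.0000, ω = 0.0000

Δθ = -0.523599 − -0.523599 = 0.000000
ω = Δθ/dt = 0.000000/0.5 = 0.0000
ω = 0 → v = (Δx·cos θ + Δy·sin θ)/dt = 1.0000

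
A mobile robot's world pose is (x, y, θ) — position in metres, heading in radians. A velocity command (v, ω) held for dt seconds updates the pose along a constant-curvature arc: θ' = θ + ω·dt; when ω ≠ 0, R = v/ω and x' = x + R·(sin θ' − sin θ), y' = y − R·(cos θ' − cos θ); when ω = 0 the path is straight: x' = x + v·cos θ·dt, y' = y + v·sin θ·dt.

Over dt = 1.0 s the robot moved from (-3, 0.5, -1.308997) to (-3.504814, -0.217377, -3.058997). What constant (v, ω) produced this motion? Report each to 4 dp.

v = 1.0000, ω = -1.7500

Δθ = -3.058997 − -1.308997 = -1.750000
ω = Δθ/dt = -1.750000/1.0 = -1.7500
R = −Δy/(cos θ' − cos θ) = -0.5714
v = R·ω = -0.5714·-1.7500 = 1.0000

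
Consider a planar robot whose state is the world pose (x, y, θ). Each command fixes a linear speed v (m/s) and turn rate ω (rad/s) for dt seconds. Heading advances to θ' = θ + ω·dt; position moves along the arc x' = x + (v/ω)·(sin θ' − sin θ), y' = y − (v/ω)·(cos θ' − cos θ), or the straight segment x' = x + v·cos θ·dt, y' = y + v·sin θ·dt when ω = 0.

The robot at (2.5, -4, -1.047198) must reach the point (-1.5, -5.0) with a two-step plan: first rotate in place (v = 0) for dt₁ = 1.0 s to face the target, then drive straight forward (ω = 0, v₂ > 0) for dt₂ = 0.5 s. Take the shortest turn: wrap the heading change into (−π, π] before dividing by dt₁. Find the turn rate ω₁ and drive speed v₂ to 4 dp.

ω₁ = -1.8494, v₂ = 8.2462

heading to target = atan2(-5−-4, -1.5−2.5) = -2.8966
Δθ = wrap(-2.8966 − -1.0472) = -1.8494; ω₁ = Δθ/dt₁ = -1.8494
distance = √((-1.5−2.5)² + (-5−-4)²) = 4.1231; v₂ = distance/dt₂ = 8.2462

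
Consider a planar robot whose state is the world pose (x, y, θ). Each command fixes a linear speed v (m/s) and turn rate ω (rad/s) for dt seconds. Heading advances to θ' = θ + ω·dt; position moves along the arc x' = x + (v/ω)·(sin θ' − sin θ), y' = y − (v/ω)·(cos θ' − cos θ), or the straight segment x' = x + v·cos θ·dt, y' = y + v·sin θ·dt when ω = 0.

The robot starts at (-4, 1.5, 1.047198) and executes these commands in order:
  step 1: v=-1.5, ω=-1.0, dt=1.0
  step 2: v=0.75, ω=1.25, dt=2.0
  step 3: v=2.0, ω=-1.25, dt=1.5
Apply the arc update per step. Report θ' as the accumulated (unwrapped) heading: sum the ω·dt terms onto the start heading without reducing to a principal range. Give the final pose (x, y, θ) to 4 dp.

(-5.0209, 4.4256, 0.6722)

step 1: θ'=0.0472 (R=1.5000) → pose (-5.2283, 0.7517, 0.0472)
step 2: θ'=2.5472 (R=0.6000) → pose (-4.9206, 1.8481, 2.5472)
step 3: θ'=0.6722 (R=-1.6000) → pose (-5.0209, 4.4256, 0.6722)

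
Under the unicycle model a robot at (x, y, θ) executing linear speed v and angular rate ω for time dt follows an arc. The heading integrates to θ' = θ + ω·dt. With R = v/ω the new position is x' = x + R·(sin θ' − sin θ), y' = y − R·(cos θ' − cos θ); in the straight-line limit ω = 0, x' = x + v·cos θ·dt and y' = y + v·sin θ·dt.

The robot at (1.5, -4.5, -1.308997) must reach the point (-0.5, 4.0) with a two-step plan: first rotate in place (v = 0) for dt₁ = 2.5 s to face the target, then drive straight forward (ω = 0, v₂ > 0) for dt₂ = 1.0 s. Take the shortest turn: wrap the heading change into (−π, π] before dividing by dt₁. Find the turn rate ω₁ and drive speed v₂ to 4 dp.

heading to target = atan2(4−-4.5, -0.5−1.5) = 1.8019
Δθ = wrap(1.8019 − -1.3090) = 3.1109; ω₁ = Δθ/dt₁ = 1.2444
distance = √((-0.5−1.5)² + (4−-4.5)²) = 8.7321; v₂ = distance/dt₂ = 8.7321

ω₁ = 1.2444, v₂ = 8.7321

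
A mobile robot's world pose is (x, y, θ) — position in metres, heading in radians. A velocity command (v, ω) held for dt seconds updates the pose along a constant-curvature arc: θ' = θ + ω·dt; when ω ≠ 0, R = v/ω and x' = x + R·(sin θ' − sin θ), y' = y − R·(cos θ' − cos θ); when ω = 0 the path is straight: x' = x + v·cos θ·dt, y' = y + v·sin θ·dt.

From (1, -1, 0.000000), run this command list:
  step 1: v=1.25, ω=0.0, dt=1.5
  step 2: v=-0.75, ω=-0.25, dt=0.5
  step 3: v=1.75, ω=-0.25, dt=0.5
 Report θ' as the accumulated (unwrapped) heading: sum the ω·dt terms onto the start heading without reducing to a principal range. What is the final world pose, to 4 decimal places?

(3.3601, -1.1396, -0.2500)

step 1: θ'=0.0000 (straight) → pose (2.8750, -1.0000, 0.0000)
step 2: θ'=-0.1250 (R=3.0000) → pose (2.5010, -0.9766, -0.1250)
step 3: θ'=-0.2500 (R=-7.0000) → pose (3.3601, -1.1396, -0.2500)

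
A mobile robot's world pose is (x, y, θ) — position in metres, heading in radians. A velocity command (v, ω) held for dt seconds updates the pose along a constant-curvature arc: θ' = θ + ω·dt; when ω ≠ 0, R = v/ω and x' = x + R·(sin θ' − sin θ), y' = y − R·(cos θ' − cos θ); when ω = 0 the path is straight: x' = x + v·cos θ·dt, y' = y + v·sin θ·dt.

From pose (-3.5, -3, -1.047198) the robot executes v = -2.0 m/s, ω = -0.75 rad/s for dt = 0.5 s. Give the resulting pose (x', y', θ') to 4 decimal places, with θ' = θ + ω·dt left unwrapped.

(-3.8279, -2.0615, -1.4222)

θ' = -1.0472 + -0.75·0.5 = -1.4222
R = v/ω = -2.0/-0.75 = 2.6667
x' = -3.5 + 2.6667·(sin -1.4222 − sin -1.0472) = -3.8279
y' = -3 − 2.6667·(cos -1.4222 − cos -1.0472) = -2.0615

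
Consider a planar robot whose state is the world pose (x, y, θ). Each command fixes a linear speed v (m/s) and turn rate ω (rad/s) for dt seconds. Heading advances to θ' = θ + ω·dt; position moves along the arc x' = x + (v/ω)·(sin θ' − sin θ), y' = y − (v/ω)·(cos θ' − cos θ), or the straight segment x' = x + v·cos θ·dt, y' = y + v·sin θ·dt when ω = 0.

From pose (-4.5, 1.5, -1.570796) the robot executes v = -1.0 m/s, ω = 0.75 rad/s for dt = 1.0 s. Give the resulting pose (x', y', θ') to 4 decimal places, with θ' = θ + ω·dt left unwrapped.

θ' = -1.5708 + 0.75·1.0 = -0.8208
R = v/ω = -1.0/0.75 = -1.3333
x' = -4.5 + -1.3333·(sin -0.8208 − sin -1.5708) = -4.8577
y' = 1.5 − -1.3333·(cos -0.8208 − cos -1.5708) = 2.4089

(-4.8577, 2.4089, -0.8208)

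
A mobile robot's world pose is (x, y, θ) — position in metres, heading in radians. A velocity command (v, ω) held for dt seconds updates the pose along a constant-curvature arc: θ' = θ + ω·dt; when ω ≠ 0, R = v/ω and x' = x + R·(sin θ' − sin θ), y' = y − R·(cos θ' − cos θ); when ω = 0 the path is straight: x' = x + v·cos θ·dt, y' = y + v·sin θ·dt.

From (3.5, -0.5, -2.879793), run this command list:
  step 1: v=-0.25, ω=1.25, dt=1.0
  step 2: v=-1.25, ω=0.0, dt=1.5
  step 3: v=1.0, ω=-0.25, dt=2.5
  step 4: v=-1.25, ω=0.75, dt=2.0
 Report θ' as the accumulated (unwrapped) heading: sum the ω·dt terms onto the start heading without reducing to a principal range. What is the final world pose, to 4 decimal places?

step 1: θ'=-1.6298 (R=-0.2000) → pose (3.6479, -0.3186, -1.6298)
step 2: θ'=-1.6298 (straight) → pose (3.7584, 1.5531, -1.6298)
step 3: θ'=-2.2548 (R=-4.0000) → pose (2.8656, -0.7386, -2.2548)
step 4: θ'=-0.7548 (R=-1.6667) → pose (2.7158, 1.5286, -0.7548)

(2.7158, 1.5286, -0.7548)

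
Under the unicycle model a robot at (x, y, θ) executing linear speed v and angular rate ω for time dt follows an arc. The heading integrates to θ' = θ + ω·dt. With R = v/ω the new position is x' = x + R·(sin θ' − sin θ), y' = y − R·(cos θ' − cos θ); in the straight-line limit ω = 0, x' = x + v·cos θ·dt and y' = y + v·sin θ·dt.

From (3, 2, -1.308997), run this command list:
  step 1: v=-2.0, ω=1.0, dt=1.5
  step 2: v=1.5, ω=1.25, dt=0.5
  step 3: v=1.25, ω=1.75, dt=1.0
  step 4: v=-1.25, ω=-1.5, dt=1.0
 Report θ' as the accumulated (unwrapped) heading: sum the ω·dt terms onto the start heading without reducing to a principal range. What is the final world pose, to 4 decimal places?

step 1: θ'=0.1910 (R=-2.0000) → pose (0.6885, 3.4460, 0.1910)
step 2: θ'=0.8160 (R=1.2000) → pose (1.3347, 3.8020, 0.8160)
step 3: θ'=2.5660 (R=0.7143) → pose (1.2033, 4.8906, 2.5660)
step 4: θ'=1.0660 (R=0.8333) → pose (1.4790, 3.7885, 1.0660)

(1.4790, 3.7885, 1.0660)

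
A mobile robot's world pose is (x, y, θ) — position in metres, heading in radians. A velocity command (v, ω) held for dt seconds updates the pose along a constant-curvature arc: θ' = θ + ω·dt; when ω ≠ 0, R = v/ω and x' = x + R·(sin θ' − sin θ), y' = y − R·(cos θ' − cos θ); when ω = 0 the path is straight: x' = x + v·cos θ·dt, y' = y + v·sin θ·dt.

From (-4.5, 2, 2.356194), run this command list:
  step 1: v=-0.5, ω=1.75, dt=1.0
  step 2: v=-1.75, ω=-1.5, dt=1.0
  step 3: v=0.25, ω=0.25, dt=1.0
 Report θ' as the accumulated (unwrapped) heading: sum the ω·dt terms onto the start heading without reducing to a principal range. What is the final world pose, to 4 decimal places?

(-2.7378, 2.4774, 2.8562)

step 1: θ'=4.1062 (R=-0.2857) → pose (-4.0632, 2.0392, 4.1062)
step 2: θ'=2.6062 (R=1.1667) → pose (-2.5092, 2.3780, 2.6062)
step 3: θ'=2.8562 (R=1.0000) → pose (-2.7378, 2.4774, 2.8562)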